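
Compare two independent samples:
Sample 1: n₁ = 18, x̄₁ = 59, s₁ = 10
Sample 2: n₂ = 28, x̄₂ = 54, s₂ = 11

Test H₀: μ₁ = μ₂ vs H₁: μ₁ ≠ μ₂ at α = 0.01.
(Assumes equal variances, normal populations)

Answer: t = 1.5577, fail to reject H₀

Derivation:
Pooled variance: s²_p = [17×10² + 27×11²]/(44) = 112.8864
s_p = 10.6248
SE = s_p×√(1/n₁ + 1/n₂) = 10.6248×√(1/18 + 1/28) = 3.2098
t = (x̄₁ - x̄₂)/SE = (59 - 54)/3.2098 = 1.5577
df = 44, t-critical = ±2.692
Decision: fail to reject H₀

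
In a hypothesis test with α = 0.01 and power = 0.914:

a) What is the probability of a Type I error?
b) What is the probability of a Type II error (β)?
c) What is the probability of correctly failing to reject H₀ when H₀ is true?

a) Type I error probability = α = 0.01
b) Power = P(reject H₀ | H₁ true) = 1 - β = 0.914, so Type II error probability = β = 1 - Power = 0.086
c) P(fail to reject H₀ | H₀ true) = 1 - α = 0.99

Answer: a) 0.01, b) 0.086, c) 0.99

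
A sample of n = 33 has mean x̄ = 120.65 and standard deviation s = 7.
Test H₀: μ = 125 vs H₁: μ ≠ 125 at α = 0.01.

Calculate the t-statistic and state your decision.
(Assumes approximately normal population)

df = n - 1 = 32
SE = s/√n = 7/√33 = 1.2185
t = (x̄ - μ₀)/SE = (120.65 - 125)/1.2185 = -3.5700
Critical value: t_{0.005,32} = ±2.738
p-value ≈ 0.0012
Decision: reject H₀

Answer: t = -3.5700, reject H₀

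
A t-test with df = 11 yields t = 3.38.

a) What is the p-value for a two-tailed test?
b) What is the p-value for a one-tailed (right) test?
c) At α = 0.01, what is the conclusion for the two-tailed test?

Using t-distribution with df = 11:
a) Two-tailed: p = 2×P(T > 3.38) = 0.0061
b) One-tailed: p = P(T > 3.38) = 0.0031
c) 0.0061 < 0.01, reject H₀

Answer: a) 0.0061, b) 0.0031, c) reject H₀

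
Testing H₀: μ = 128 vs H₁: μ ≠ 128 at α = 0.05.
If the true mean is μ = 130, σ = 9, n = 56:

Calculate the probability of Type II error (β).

Answer: β ≈ 0.6167

Derivation:
SE = σ/√n = 9/√56 = 1.2027
Critical values: μ₀ ± z_0.025×SE = 128 ± 1.960×1.2027
Acceptance region: (125.6427, 130.3573)
Under H₁ (μ = 130): z_high = (130.3573 - 130)/1.2027 = 0.2971, z_low = (125.6427 - 130)/1.2027 = -3.6229
β = P(not reject | H₁) = Φ(0.2971) - Φ(-3.6229) ≈ 0.6167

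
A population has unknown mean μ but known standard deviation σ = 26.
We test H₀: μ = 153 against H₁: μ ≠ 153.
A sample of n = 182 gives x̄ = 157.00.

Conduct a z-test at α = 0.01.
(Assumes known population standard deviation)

Standard error: SE = σ/√n = 26/√182 = 1.9272
z-statistic: z = (x̄ - μ₀)/SE = (157.00 - 153)/1.9272 = 2.0756
Critical value: ±2.576
p-value = 0.0379
Decision: fail to reject H₀

Answer: z = 2.0756, fail to reject H₀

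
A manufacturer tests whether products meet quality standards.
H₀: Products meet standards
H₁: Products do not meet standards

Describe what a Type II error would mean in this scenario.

Type I error (α): Rejecting H₀ when H₀ is true
Type II error (β): Failing to reject H₀ when H₁ is true

Answer: Accepting products as meeting standards when they don't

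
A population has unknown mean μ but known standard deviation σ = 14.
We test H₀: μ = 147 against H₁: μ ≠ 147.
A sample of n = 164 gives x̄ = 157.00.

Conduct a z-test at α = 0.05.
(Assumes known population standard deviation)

Standard error: SE = σ/√n = 14/√164 = 1.0932
z-statistic: z = (x̄ - μ₀)/SE = (157.00 - 147)/1.0932 = 9.1475
Critical value: ±1.960
p-value < 0.0001
Decision: reject H₀

Answer: z = 9.1475, reject H₀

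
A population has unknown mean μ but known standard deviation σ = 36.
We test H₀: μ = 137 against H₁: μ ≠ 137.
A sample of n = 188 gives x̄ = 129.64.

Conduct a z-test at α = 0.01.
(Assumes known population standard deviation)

Standard error: SE = σ/√n = 36/√188 = 2.6256
z-statistic: z = (x̄ - μ₀)/SE = (129.64 - 137)/2.6256 = -2.8032
Critical value: ±2.576
p-value = 0.0051
Decision: reject H₀

Answer: z = -2.8032, reject H₀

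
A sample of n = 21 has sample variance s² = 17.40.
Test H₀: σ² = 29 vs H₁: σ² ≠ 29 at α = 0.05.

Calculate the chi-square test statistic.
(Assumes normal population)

df = n - 1 = 20
χ² = (n-1)s²/σ₀² = 20×17.40/29 = 12.0000
Critical values: χ²_{0.975,20} = 9.591, χ²_{0.025,20} = 34.170
Rejection region: χ² < 9.591 or χ² > 34.170
Decision: fail to reject H₀

Answer: χ² = 12.0000, fail to reject H₀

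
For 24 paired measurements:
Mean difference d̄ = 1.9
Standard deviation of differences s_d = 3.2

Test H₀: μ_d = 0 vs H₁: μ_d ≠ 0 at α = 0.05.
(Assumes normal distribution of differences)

Answer: t = 2.9088, reject H₀

Derivation:
df = n - 1 = 23
SE = s_d/√n = 3.2/√24 = 0.6532
t = d̄/SE = 1.9/0.6532 = 2.9088
Critical value: t_{0.025,23} = ±2.069
p-value ≈ 0.0079
Decision: reject H₀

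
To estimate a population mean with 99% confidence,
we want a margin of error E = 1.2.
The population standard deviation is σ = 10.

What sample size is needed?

z_0.005 = 2.576
n = (z×σ/E)² = (2.576×10/1.2)²
n = 460.8178
Round up: n = 461

Answer: n = 461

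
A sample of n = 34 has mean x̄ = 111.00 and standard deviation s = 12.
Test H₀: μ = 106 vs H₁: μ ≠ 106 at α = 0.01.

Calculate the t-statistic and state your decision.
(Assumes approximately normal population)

df = n - 1 = 33
SE = s/√n = 12/√34 = 2.0580
t = (x̄ - μ₀)/SE = (111.00 - 106)/2.0580 = 2.4295
Critical value: t_{0.005,33} = ±2.733
p-value ≈ 0.0207
Decision: fail to reject H₀

Answer: t = 2.4295, fail to reject H₀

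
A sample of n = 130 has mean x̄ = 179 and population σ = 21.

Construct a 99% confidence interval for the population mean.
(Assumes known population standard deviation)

Answer: (174.2555, 183.7445)

Derivation:
Confidence level: 99%, α = 0.01
z_0.005 = 2.576
SE = σ/√n = 21/√130 = 1.8418
Margin of error = 2.576 × 1.8418 = 4.7445
CI: x̄ ± margin = 179 ± 4.7445
CI: (174.2555, 183.7445)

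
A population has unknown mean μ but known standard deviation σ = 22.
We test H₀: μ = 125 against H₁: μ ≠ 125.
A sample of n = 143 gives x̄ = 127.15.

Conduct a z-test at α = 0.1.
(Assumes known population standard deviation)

Standard error: SE = σ/√n = 22/√143 = 1.8397
z-statistic: z = (x̄ - μ₀)/SE = (127.15 - 125)/1.8397 = 1.1687
Critical value: ±1.645
p-value = 0.2425
Decision: fail to reject H₀

Answer: z = 1.1687, fail to reject H₀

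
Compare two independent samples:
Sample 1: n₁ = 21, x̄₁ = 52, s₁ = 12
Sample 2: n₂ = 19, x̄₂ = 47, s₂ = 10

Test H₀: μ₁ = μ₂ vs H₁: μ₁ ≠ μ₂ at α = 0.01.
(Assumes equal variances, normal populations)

Answer: t = 1.4230, fail to reject H₀

Derivation:
Pooled variance: s²_p = [20×12² + 18×10²]/(38) = 123.1579
s_p = 11.0977
SE = s_p×√(1/n₁ + 1/n₂) = 11.0977×√(1/21 + 1/19) = 3.5138
t = (x̄₁ - x̄₂)/SE = (52 - 47)/3.5138 = 1.4230
df = 38, t-critical = ±2.712
Decision: fail to reject H₀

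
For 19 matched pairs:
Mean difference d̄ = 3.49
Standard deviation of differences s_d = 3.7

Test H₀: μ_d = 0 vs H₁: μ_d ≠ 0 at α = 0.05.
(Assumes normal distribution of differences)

Answer: t = 4.1117, reject H₀

Derivation:
df = n - 1 = 18
SE = s_d/√n = 3.7/√19 = 0.8488
t = d̄/SE = 3.49/0.8488 = 4.1117
Critical value: t_{0.025,18} = ±2.101
p-value ≈ 0.0007
Decision: reject H₀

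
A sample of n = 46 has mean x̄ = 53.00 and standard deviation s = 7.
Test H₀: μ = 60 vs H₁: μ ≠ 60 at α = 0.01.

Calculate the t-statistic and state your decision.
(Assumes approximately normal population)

Answer: t = -6.7823, reject H₀

Derivation:
df = n - 1 = 45
SE = s/√n = 7/√46 = 1.0321
t = (x̄ - μ₀)/SE = (53.00 - 60)/1.0321 = -6.7823
Critical value: t_{0.005,45} = ±2.690
p-value < 0.0001
Decision: reject H₀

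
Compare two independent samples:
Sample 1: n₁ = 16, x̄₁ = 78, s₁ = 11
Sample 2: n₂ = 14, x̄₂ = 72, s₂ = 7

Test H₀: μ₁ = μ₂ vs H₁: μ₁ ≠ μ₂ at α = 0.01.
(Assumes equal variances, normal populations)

Pooled variance: s²_p = [15×11² + 13×7²]/(28) = 87.5714
s_p = 9.3580
SE = s_p×√(1/n₁ + 1/n₂) = 9.3580×√(1/16 + 1/14) = 3.4247
t = (x̄₁ - x̄₂)/SE = (78 - 72)/3.4247 = 1.7520
df = 28, t-critical = ±2.763
Decision: fail to reject H₀

Answer: t = 1.7520, fail to reject H₀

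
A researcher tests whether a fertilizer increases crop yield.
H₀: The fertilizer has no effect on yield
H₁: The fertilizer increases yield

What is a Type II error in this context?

Answer: Failing to recommend an effective fertilizer

Derivation:
Type I error (α): Rejecting H₀ when H₀ is true
Type II error (β): Failing to reject H₀ when H₁ is true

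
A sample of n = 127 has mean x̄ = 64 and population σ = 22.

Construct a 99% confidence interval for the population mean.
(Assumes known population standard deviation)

Answer: (58.9711, 69.0289)

Derivation:
Confidence level: 99%, α = 0.01
z_0.005 = 2.576
SE = σ/√n = 22/√127 = 1.9522
Margin of error = 2.576 × 1.9522 = 5.0289
CI: x̄ ± margin = 64 ± 5.0289
CI: (58.9711, 69.0289)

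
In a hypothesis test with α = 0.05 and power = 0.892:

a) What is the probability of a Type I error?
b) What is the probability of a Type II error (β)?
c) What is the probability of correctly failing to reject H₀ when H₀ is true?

Answer: a) 0.05, b) 0.108, c) 0.95

Derivation:
a) Type I error probability = α = 0.05
b) Power = P(reject H₀ | H₁ true) = 1 - β = 0.892, so Type II error probability = β = 1 - Power = 0.108
c) P(fail to reject H₀ | H₀ true) = 1 - α = 0.95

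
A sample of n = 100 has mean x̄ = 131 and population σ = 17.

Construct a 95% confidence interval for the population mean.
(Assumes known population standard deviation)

Confidence level: 95%, α = 0.05
z_0.025 = 1.960
SE = σ/√n = 17/√100 = 1.7000
Margin of error = 1.960 × 1.7000 = 3.3320
CI: x̄ ± margin = 131 ± 3.3320
CI: (127.6680, 134.3320)

Answer: (127.6680, 134.3320)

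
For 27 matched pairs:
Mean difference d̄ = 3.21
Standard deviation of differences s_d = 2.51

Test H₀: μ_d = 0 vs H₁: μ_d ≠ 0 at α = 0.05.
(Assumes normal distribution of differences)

df = n - 1 = 26
SE = s_d/√n = 2.51/√27 = 0.4830
t = d̄/SE = 3.21/0.4830 = 6.6460
Critical value: t_{0.025,26} = ±2.056
p-value < 0.0001
Decision: reject H₀

Answer: t = 6.6460, reject H₀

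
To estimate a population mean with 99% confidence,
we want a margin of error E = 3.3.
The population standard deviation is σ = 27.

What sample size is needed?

z_0.005 = 2.576
n = (z×σ/E)² = (2.576×27/3.3)²
n = 444.2131
Round up: n = 445

Answer: n = 445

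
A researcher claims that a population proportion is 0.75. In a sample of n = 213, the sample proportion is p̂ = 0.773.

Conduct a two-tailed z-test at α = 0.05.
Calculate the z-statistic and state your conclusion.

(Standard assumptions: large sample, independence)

Answer: z = 0.7752, fail to reject H₀

Derivation:
H₀: p = 0.75, H₁: p ≠ 0.75
Standard error: SE = √(p₀(1-p₀)/n) = √(0.75×0.25/213) = 0.029670
z-statistic: z = (p̂ - p₀)/SE = (0.773 - 0.75)/0.029670 = 0.7752
Critical value: z_0.025 = ±1.960
p-value = 0.4382
Decision: fail to reject H₀ at α = 0.05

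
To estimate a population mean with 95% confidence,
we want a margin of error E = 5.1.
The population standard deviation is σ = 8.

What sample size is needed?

Answer: n = 10

Derivation:
z_0.025 = 1.960
n = (z×σ/E)² = (1.960×8/5.1)²
n = 9.4526
Round up: n = 10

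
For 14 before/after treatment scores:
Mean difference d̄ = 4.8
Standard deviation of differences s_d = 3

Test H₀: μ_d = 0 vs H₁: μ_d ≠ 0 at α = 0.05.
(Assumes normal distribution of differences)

df = n - 1 = 13
SE = s_d/√n = 3/√14 = 0.8018
t = d̄/SE = 4.8/0.8018 = 5.9865
Critical value: t_{0.025,13} = ±2.160
p-value < 0.0001
Decision: reject H₀

Answer: t = 5.9865, reject H₀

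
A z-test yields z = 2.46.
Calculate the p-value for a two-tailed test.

Answer: p-value ≈ 0.0139

Derivation:
For z = 2.46:
p = 2×P(Z > |2.46|) = 2×(1 - Φ(2.46)) = 0.0139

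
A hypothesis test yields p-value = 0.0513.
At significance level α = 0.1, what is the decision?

Answer: reject H₀

Derivation:
Compare p-value to α:
0.0513 < 0.1
Decision: reject H₀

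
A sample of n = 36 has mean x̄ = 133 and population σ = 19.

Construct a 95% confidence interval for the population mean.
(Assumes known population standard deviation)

Confidence level: 95%, α = 0.05
z_0.025 = 1.960
SE = σ/√n = 19/√36 = 3.1667
Margin of error = 1.960 × 3.1667 = 6.2067
CI: x̄ ± margin = 133 ± 6.2067
CI: (126.7933, 139.2067)

Answer: (126.7933, 139.2067)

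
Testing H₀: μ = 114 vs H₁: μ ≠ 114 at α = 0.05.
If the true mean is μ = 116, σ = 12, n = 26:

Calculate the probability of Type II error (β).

SE = σ/√n = 12/√26 = 2.3534
Critical values: μ₀ ± z_0.025×SE = 114 ± 1.960×2.3534
Acceptance region: (109.3873, 118.6127)
Under H₁ (μ = 116): z_high = (118.6127 - 116)/2.3534 = 1.1102, z_low = (109.3873 - 116)/2.3534 = -2.8098
β = P(not reject | H₁) = Φ(1.1102) - Φ(-2.8098) ≈ 0.8641

Answer: β ≈ 0.8641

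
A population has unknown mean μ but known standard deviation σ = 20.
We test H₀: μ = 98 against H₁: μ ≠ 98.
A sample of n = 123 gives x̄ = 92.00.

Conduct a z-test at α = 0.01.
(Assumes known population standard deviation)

Answer: z = -3.3272, reject H₀

Derivation:
Standard error: SE = σ/√n = 20/√123 = 1.8033
z-statistic: z = (x̄ - μ₀)/SE = (92.00 - 98)/1.8033 = -3.3272
Critical value: ±2.576
p-value = 0.0009
Decision: reject H₀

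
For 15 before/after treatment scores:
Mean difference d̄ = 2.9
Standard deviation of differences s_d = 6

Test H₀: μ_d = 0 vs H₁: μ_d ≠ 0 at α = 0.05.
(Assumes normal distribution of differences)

Answer: t = 1.8719, fail to reject H₀

Derivation:
df = n - 1 = 14
SE = s_d/√n = 6/√15 = 1.5492
t = d̄/SE = 2.9/1.5492 = 1.8719
Critical value: t_{0.025,14} = ±2.145
p-value ≈ 0.0823
Decision: fail to reject H₀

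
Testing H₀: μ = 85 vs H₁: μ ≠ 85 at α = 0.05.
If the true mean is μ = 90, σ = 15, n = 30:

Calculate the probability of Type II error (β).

SE = σ/√n = 15/√30 = 2.7386
Critical values: μ₀ ± z_0.025×SE = 85 ± 1.960×2.7386
Acceptance region: (79.6323, 90.3677)
Under H₁ (μ = 90): z_high = (90.3677 - 90)/2.7386 = 0.1343, z_low = (79.6323 - 90)/2.7386 = -3.7858
β = P(not reject | H₁) = Φ(0.1343) - Φ(-3.7858) ≈ 0.5533

Answer: β ≈ 0.5533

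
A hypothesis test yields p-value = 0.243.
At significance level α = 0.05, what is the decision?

Answer: fail to reject H₀

Derivation:
Compare p-value to α:
0.243 ≥ 0.05
Decision: fail to reject H₀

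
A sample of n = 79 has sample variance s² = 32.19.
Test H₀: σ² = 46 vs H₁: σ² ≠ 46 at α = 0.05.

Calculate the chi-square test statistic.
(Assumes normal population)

df = n - 1 = 78
χ² = (n-1)s²/σ₀² = 78×32.19/46 = 54.5830
Critical values: χ²_{0.975,78} = 55.466, χ²_{0.025,78} = 104.316
Rejection region: χ² < 55.466 or χ² > 104.316
Decision: reject H₀

Answer: χ² = 54.5830, reject H₀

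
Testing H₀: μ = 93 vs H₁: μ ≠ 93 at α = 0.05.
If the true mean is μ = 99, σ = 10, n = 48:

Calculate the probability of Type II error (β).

Answer: β ≈ 0.0140

Derivation:
SE = σ/√n = 10/√48 = 1.4434
Critical values: μ₀ ± z_0.025×SE = 93 ± 1.960×1.4434
Acceptance region: (90.1709, 95.8291)
Under H₁ (μ = 99): z_high = (95.8291 - 99)/1.4434 = -2.1968, z_low = (90.1709 - 99)/1.4434 = -6.1169
β = P(not reject | H₁) = Φ(-2.1968) - Φ(-6.1169) ≈ 0.0140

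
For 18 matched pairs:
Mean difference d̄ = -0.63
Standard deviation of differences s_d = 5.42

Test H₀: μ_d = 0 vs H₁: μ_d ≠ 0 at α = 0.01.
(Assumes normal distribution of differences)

df = n - 1 = 17
SE = s_d/√n = 5.42/√18 = 1.2775
t = d̄/SE = -0.63/1.2775 = -0.4932
Critical value: t_{0.005,17} = ±2.898
p-value ≈ 0.6282
Decision: fail to reject H₀

Answer: t = -0.4932, fail to reject H₀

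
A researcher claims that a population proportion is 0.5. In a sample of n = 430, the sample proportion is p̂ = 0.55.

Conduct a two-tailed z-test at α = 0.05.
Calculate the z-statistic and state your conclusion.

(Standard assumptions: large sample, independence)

H₀: p = 0.5, H₁: p ≠ 0.5
Standard error: SE = √(p₀(1-p₀)/n) = √(0.5×0.5/430) = 0.024112
z-statistic: z = (p̂ - p₀)/SE = (0.55 - 0.5)/0.024112 = 2.0737
Critical value: z_0.025 = ±1.960
p-value = 0.0381
Decision: reject H₀ at α = 0.05

Answer: z = 2.0737, reject H₀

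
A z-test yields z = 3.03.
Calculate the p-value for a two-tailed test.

Answer: p-value ≈ 0.0024

Derivation:
For z = 3.03:
p = 2×P(Z > |3.03|) = 2×(1 - Φ(3.03)) = 0.0024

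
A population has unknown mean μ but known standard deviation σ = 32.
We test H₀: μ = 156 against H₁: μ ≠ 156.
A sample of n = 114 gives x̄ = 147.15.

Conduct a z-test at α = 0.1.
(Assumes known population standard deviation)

Answer: z = -2.9529, reject H₀

Derivation:
Standard error: SE = σ/√n = 32/√114 = 2.9971
z-statistic: z = (x̄ - μ₀)/SE = (147.15 - 156)/2.9971 = -2.9529
Critical value: ±1.645
p-value = 0.0031
Decision: reject H₀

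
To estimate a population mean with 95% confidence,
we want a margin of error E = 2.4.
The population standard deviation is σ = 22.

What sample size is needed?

Answer: n = 323

Derivation:
z_0.025 = 1.960
n = (z×σ/E)² = (1.960×22/2.4)²
n = 322.8011
Round up: n = 323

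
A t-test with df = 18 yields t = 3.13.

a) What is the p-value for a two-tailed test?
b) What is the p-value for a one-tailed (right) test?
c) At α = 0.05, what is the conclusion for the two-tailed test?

Answer: a) 0.0058, b) 0.0029, c) reject H₀

Derivation:
Using t-distribution with df = 18:
a) Two-tailed: p = 2×P(T > 3.13) = 0.0058
b) One-tailed: p = P(T > 3.13) = 0.0029
c) 0.0058 < 0.05, reject H₀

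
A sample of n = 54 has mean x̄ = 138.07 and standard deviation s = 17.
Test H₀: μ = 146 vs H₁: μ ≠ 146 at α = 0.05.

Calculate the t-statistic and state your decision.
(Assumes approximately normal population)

Answer: t = -3.4279, reject H₀

Derivation:
df = n - 1 = 53
SE = s/√n = 17/√54 = 2.3134
t = (x̄ - μ₀)/SE = (138.07 - 146)/2.3134 = -3.4279
Critical value: t_{0.025,53} = ±2.006
p-value ≈ 0.0012
Decision: reject H₀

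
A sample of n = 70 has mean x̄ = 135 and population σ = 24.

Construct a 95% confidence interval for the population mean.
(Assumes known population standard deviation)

Answer: (129.3777, 140.6223)

Derivation:
Confidence level: 95%, α = 0.05
z_0.025 = 1.960
SE = σ/√n = 24/√70 = 2.8685
Margin of error = 1.960 × 2.8685 = 5.6223
CI: x̄ ± margin = 135 ± 5.6223
CI: (129.3777, 140.6223)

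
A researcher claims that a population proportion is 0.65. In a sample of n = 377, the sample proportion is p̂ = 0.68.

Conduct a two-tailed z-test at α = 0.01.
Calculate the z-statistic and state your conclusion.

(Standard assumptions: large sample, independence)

Answer: z = 1.2212, fail to reject H₀

Derivation:
H₀: p = 0.65, H₁: p ≠ 0.65
Standard error: SE = √(p₀(1-p₀)/n) = √(0.65×0.35/377) = 0.024565
z-statistic: z = (p̂ - p₀)/SE = (0.68 - 0.65)/0.024565 = 1.2212
Critical value: z_0.005 = ±2.576
p-value = 0.2220
Decision: fail to reject H₀ at α = 0.01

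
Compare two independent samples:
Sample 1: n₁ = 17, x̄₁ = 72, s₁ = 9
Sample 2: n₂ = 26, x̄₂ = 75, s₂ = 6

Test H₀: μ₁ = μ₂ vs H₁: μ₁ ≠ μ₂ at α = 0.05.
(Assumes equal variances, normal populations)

Pooled variance: s²_p = [16×9² + 25×6²]/(41) = 53.5610
s_p = 7.3185
SE = s_p×√(1/n₁ + 1/n₂) = 7.3185×√(1/17 + 1/26) = 2.2827
t = (x̄₁ - x̄₂)/SE = (72 - 75)/2.2827 = -1.3142
df = 41, t-critical = ±2.020
Decision: fail to reject H₀

Answer: t = -1.3142, fail to reject H₀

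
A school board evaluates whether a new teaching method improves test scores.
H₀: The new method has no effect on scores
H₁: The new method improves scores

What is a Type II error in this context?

A Type I error (probability α) occurs when we reject a true H₀.
A Type II error (probability β) occurs when we fail to reject a false H₀.

Answer: Failing to adopt an effective teaching method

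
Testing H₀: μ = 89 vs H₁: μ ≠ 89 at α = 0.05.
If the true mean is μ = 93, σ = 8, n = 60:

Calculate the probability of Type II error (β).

Answer: β ≈ 0.0279

Derivation:
SE = σ/√n = 8/√60 = 1.0328
Critical values: μ₀ ± z_0.025×SE = 89 ± 1.960×1.0328
Acceptance region: (86.9757, 91.0243)
Under H₁ (μ = 93): z_high = (91.0243 - 93)/1.0328 = -1.9130, z_low = (86.9757 - 93)/1.0328 = -5.8330
β = P(not reject | H₁) = Φ(-1.9130) - Φ(-5.8330) ≈ 0.0279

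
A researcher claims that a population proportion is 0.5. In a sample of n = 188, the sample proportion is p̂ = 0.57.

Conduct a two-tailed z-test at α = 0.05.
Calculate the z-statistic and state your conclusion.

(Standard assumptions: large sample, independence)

Answer: z = 1.9196, fail to reject H₀

Derivation:
H₀: p = 0.5, H₁: p ≠ 0.5
Standard error: SE = √(p₀(1-p₀)/n) = √(0.5×0.5/188) = 0.036466
z-statistic: z = (p̂ - p₀)/SE = (0.57 - 0.5)/0.036466 = 1.9196
Critical value: z_0.025 = ±1.960
p-value = 0.0549
Decision: fail to reject H₀ at α = 0.05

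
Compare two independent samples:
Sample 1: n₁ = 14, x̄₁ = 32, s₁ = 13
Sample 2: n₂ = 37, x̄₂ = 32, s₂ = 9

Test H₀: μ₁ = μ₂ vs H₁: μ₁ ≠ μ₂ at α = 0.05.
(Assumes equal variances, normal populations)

Pooled variance: s²_p = [13×13² + 36×9²]/(49) = 104.3469
s_p = 10.2150
SE = s_p×√(1/n₁ + 1/n₂) = 10.2150×√(1/14 + 1/37) = 3.2052
t = (x̄₁ - x̄₂)/SE = (32 - 32)/3.2052 = 0.0000
df = 49, t-critical = ±2.010
Decision: fail to reject H₀

Answer: t = 0.0000, fail to reject H₀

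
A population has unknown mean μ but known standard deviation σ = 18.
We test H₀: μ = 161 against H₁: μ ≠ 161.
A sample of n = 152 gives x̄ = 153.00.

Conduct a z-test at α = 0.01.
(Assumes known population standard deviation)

Standard error: SE = σ/√n = 18/√152 = 1.4600
z-statistic: z = (x̄ - μ₀)/SE = (153.00 - 161)/1.4600 = -5.4795
Critical value: ±2.576
p-value < 0.0001
Decision: reject H₀

Answer: z = -5.4795, reject H₀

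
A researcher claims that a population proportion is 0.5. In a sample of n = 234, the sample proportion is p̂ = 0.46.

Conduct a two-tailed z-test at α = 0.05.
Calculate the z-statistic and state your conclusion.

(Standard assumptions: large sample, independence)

H₀: p = 0.5, H₁: p ≠ 0.5
Standard error: SE = √(p₀(1-p₀)/n) = √(0.5×0.5/234) = 0.032686
z-statistic: z = (p̂ - p₀)/SE = (0.46 - 0.5)/0.032686 = -1.2238
Critical value: z_0.025 = ±1.960
p-value = 0.2210
Decision: fail to reject H₀ at α = 0.05

Answer: z = -1.2238, fail to reject H₀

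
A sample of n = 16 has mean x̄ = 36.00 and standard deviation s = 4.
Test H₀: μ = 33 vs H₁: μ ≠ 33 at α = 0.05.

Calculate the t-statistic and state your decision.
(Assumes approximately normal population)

df = n - 1 = 15
SE = s/√n = 4/√16 = 1.0000
t = (x̄ - μ₀)/SE = (36.00 - 33)/1.0000 = 3.0000
Critical value: t_{0.025,15} = ±2.131
p-value ≈ 0.0090
Decision: reject H₀

Answer: t = 3.0000, reject H₀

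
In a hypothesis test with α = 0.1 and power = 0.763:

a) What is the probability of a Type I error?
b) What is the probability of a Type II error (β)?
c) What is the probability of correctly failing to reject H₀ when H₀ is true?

Answer: a) 0.1, b) 0.237, c) 0.9

Derivation:
a) Type I error probability = α = 0.1
b) Power = P(reject H₀ | H₁ true) = 1 - β = 0.763, so Type II error probability = β = 1 - Power = 0.237
c) P(fail to reject H₀ | H₀ true) = 1 - α = 0.9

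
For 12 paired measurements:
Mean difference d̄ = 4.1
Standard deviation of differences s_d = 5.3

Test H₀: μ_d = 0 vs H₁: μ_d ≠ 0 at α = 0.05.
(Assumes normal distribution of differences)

Answer: t = 2.6797, reject H₀

Derivation:
df = n - 1 = 11
SE = s_d/√n = 5.3/√12 = 1.5300
t = d̄/SE = 4.1/1.5300 = 2.6797
Critical value: t_{0.025,11} = ±2.201
p-value ≈ 0.0214
Decision: reject H₀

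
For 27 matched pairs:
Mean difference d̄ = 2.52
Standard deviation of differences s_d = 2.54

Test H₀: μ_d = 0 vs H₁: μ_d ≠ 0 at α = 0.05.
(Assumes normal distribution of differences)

df = n - 1 = 26
SE = s_d/√n = 2.54/√27 = 0.4888
t = d̄/SE = 2.52/0.4888 = 5.1555
Critical value: t_{0.025,26} = ±2.056
p-value < 0.0001
Decision: reject H₀

Answer: t = 5.1555, reject H₀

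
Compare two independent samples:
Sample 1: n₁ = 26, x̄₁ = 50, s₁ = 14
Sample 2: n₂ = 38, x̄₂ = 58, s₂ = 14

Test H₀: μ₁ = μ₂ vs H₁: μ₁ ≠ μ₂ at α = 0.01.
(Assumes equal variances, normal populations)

Pooled variance: s²_p = [25×14² + 37×14²]/(62) = 196.0000
s_p = 14.0000
SE = s_p×√(1/n₁ + 1/n₂) = 14.0000×√(1/26 + 1/38) = 3.5632
t = (x̄₁ - x̄₂)/SE = (50 - 58)/3.5632 = -2.2452
df = 62, t-critical = ±2.657
Decision: fail to reject H₀

Answer: t = -2.2452, fail to reject H₀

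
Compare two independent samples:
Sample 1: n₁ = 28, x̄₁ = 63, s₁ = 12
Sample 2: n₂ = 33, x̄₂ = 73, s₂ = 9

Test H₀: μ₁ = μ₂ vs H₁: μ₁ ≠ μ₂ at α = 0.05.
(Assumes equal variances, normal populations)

Pooled variance: s²_p = [27×12² + 32×9²]/(59) = 109.8305
s_p = 10.4800
SE = s_p×√(1/n₁ + 1/n₂) = 10.4800×√(1/28 + 1/33) = 2.6927
t = (x̄₁ - x̄₂)/SE = (63 - 73)/2.6927 = -3.7137
df = 59, t-critical = ±2.001
Decision: reject H₀

Answer: t = -3.7137, reject H₀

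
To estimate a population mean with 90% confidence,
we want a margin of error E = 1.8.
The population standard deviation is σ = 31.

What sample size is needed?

z_0.05 = 1.645
n = (z×σ/E)² = (1.645×31/1.8)²
n = 802.6204
Round up: n = 803

Answer: n = 803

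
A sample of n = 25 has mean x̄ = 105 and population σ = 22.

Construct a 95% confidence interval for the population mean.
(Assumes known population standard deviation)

Answer: (96.3760, 113.6240)

Derivation:
Confidence level: 95%, α = 0.05
z_0.025 = 1.960
SE = σ/√n = 22/√25 = 4.4000
Margin of error = 1.960 × 4.4000 = 8.6240
CI: x̄ ± margin = 105 ± 8.6240
CI: (96.3760, 113.6240)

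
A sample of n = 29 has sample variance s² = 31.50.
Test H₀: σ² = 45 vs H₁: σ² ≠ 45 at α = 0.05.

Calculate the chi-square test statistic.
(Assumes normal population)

Answer: χ² = 19.6000, fail to reject H₀

Derivation:
df = n - 1 = 28
χ² = (n-1)s²/σ₀² = 28×31.50/45 = 19.6000
Critical values: χ²_{0.975,28} = 15.308, χ²_{0.025,28} = 44.461
Rejection region: χ² < 15.308 or χ² > 44.461
Decision: fail to reject H₀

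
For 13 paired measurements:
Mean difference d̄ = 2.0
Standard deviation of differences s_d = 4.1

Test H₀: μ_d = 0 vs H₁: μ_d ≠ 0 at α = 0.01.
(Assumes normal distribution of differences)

df = n - 1 = 12
SE = s_d/√n = 4.1/√13 = 1.1371
t = d̄/SE = 2.0/1.1371 = 1.7589
Critical value: t_{0.005,12} = ±3.055
p-value ≈ 0.1040
Decision: fail to reject H₀

Answer: t = 1.7589, fail to reject H₀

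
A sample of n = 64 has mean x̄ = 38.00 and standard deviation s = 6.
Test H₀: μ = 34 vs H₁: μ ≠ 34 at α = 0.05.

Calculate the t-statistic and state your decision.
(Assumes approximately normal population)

Answer: t = 5.3333, reject H₀

Derivation:
df = n - 1 = 63
SE = s/√n = 6/√64 = 0.7500
t = (x̄ - μ₀)/SE = (38.00 - 34)/0.7500 = 5.3333
Critical value: t_{0.025,63} = ±1.998
p-value < 0.0001
Decision: reject H₀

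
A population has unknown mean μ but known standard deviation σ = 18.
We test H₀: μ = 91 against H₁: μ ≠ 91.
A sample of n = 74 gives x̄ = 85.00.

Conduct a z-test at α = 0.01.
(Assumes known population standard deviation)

Answer: z = -2.8674, reject H₀

Derivation:
Standard error: SE = σ/√n = 18/√74 = 2.0925
z-statistic: z = (x̄ - μ₀)/SE = (85.00 - 91)/2.0925 = -2.8674
Critical value: ±2.576
p-value = 0.0041
Decision: reject H₀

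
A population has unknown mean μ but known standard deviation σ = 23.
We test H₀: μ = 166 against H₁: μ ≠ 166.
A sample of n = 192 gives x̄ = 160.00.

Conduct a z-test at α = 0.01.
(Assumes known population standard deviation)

Answer: z = -3.6147, reject H₀

Derivation:
Standard error: SE = σ/√n = 23/√192 = 1.6599
z-statistic: z = (x̄ - μ₀)/SE = (160.00 - 166)/1.6599 = -3.6147
Critical value: ±2.576
p-value = 0.0003
Decision: reject H₀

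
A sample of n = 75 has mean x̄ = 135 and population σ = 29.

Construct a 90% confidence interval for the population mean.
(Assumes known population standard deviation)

Answer: (129.4916, 140.5084)

Derivation:
Confidence level: 90%, α = 0.1
z_0.05 = 1.645
SE = σ/√n = 29/√75 = 3.3486
Margin of error = 1.645 × 3.3486 = 5.5084
CI: x̄ ± margin = 135 ± 5.5084
CI: (129.4916, 140.5084)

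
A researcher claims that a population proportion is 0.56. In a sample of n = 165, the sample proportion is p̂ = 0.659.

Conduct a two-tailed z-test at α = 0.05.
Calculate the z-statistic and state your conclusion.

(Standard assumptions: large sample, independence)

H₀: p = 0.56, H₁: p ≠ 0.56
Standard error: SE = √(p₀(1-p₀)/n) = √(0.56×0.44/165) = 0.038644
z-statistic: z = (p̂ - p₀)/SE = (0.659 - 0.56)/0.038644 = 2.5618
Critical value: z_0.025 = ±1.960
p-value = 0.0104
Decision: reject H₀ at α = 0.05

Answer: z = 2.5618, reject H₀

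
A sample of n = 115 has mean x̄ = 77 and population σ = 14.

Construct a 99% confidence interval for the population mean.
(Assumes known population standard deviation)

Answer: (73.6370, 80.3630)

Derivation:
Confidence level: 99%, α = 0.01
z_0.005 = 2.576
SE = σ/√n = 14/√115 = 1.3055
Margin of error = 2.576 × 1.3055 = 3.3630
CI: x̄ ± margin = 77 ± 3.3630
CI: (73.6370, 80.3630)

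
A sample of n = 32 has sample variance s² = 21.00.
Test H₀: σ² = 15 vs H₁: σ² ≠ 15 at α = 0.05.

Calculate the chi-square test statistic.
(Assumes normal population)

Answer: χ² = 43.4000, fail to reject H₀

Derivation:
df = n - 1 = 31
χ² = (n-1)s²/σ₀² = 31×21.00/15 = 43.4000
Critical values: χ²_{0.975,31} = 17.539, χ²_{0.025,31} = 48.232
Rejection region: χ² < 17.539 or χ² > 48.232
Decision: fail to reject H₀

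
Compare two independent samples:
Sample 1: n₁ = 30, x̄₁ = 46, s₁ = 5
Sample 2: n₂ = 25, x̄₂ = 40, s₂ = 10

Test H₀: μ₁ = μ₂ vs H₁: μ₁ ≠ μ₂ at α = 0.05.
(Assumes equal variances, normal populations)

Pooled variance: s²_p = [29×5² + 24×10²]/(53) = 58.9623
s_p = 7.6787
SE = s_p×√(1/n₁ + 1/n₂) = 7.6787×√(1/30 + 1/25) = 2.0794
t = (x̄₁ - x̄₂)/SE = (46 - 40)/2.0794 = 2.8854
df = 53, t-critical = ±2.006
Decision: reject H₀

Answer: t = 2.8854, reject H₀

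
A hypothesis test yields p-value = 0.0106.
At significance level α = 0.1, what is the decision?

Compare p-value to α:
0.0106 < 0.1
Decision: reject H₀

Answer: reject H₀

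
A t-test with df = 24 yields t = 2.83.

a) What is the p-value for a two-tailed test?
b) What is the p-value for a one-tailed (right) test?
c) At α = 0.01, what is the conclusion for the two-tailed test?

Using t-distribution with df = 24:
a) Two-tailed: p = 2×P(T > 2.83) = 0.0093
b) One-tailed: p = P(T > 2.83) = 0.0046
c) 0.0093 < 0.01, reject H₀

Answer: a) 0.0093, b) 0.0046, c) reject H₀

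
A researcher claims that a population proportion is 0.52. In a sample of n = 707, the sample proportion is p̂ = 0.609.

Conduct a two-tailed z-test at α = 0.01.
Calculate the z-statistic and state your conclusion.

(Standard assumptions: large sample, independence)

H₀: p = 0.52, H₁: p ≠ 0.52
Standard error: SE = √(p₀(1-p₀)/n) = √(0.52×0.48/707) = 0.018789
z-statistic: z = (p̂ - p₀)/SE = (0.609 - 0.52)/0.018789 = 4.7368
Critical value: z_0.005 = ±2.576
p-value < 0.0001
Decision: reject H₀ at α = 0.01

Answer: z = 4.7368, reject H₀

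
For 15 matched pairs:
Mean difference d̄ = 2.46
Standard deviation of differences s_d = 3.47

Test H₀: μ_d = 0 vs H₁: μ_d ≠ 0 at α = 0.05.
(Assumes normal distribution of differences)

Answer: t = 2.7455, reject H₀

Derivation:
df = n - 1 = 14
SE = s_d/√n = 3.47/√15 = 0.8960
t = d̄/SE = 2.46/0.8960 = 2.7455
Critical value: t_{0.025,14} = ±2.145
p-value ≈ 0.0158
Decision: reject H₀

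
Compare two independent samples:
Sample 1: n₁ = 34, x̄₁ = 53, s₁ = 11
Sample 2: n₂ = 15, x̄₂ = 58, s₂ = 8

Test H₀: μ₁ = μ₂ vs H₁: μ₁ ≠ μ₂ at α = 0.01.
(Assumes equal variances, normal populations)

Answer: t = -1.5816, fail to reject H₀

Derivation:
Pooled variance: s²_p = [33×11² + 14×8²]/(47) = 104.0213
s_p = 10.1991
SE = s_p×√(1/n₁ + 1/n₂) = 10.1991×√(1/34 + 1/15) = 3.1614
t = (x̄₁ - x̄₂)/SE = (53 - 58)/3.1614 = -1.5816
df = 47, t-critical = ±2.685
Decision: fail to reject H₀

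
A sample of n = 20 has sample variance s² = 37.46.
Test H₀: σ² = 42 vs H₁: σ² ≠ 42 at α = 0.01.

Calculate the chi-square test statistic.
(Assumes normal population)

df = n - 1 = 19
χ² = (n-1)s²/σ₀² = 19×37.46/42 = 16.9462
Critical values: χ²_{0.995,19} = 6.844, χ²_{0.005,19} = 38.582
Rejection region: χ² < 6.844 or χ² > 38.582
Decision: fail to reject H₀

Answer: χ² = 16.9462, fail to reject H₀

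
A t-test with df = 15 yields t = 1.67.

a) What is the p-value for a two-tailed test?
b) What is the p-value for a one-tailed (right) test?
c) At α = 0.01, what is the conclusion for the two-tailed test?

Using t-distribution with df = 15:
a) Two-tailed: p = 2×P(T > 1.67) = 0.1156
b) One-tailed: p = P(T > 1.67) = 0.0578
c) 0.1156 ≥ 0.01, fail to reject H₀

Answer: a) 0.1156, b) 0.0578, c) fail to reject H₀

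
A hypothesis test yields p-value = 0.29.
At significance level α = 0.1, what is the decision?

Compare p-value to α:
0.29 ≥ 0.1
Decision: fail to reject H₀

Answer: fail to reject H₀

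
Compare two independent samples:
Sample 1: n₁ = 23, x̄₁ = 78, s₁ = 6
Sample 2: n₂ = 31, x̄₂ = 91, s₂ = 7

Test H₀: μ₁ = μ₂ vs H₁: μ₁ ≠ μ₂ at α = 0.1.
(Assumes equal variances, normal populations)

Answer: t = -7.1621, reject H₀

Derivation:
Pooled variance: s²_p = [22×6² + 30×7²]/(52) = 43.5000
s_p = 6.5955
SE = s_p×√(1/n₁ + 1/n₂) = 6.5955×√(1/23 + 1/31) = 1.8151
t = (x̄₁ - x̄₂)/SE = (78 - 91)/1.8151 = -7.1621
df = 52, t-critical = ±1.675
Decision: reject H₀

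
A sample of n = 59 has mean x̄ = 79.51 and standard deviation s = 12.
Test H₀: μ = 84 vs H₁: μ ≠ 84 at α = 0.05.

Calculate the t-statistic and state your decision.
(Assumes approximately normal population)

df = n - 1 = 58
SE = s/√n = 12/√59 = 1.5623
t = (x̄ - μ₀)/SE = (79.51 - 84)/1.5623 = -2.8740
Critical value: t_{0.025,58} = ±2.002
p-value ≈ 0.0057
Decision: reject H₀

Answer: t = -2.8740, reject H₀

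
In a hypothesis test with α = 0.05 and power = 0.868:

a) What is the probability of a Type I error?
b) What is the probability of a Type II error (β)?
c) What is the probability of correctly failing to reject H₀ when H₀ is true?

Answer: a) 0.05, b) 0.132, c) 0.95

Derivation:
a) Type I error probability = α = 0.05
b) Power = P(reject H₀ | H₁ true) = 1 - β = 0.868, so Type II error probability = β = 1 - Power = 0.132
c) P(fail to reject H₀ | H₀ true) = 1 - α = 0.95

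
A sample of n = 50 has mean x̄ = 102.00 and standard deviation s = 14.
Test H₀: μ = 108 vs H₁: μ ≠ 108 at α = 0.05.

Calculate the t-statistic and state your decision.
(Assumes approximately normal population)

df = n - 1 = 49
SE = s/√n = 14/√50 = 1.9799
t = (x̄ - μ₀)/SE = (102.00 - 108)/1.9799 = -3.0305
Critical value: t_{0.025,49} = ±2.010
p-value ≈ 0.0039
Decision: reject H₀

Answer: t = -3.0305, reject H₀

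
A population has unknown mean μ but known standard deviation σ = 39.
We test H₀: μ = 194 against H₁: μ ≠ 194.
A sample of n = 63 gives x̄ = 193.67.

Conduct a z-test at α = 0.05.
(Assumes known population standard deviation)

Standard error: SE = σ/√n = 39/√63 = 4.9135
z-statistic: z = (x̄ - μ₀)/SE = (193.67 - 194)/4.9135 = -0.0672
Critical value: ±1.960
p-value = 0.9464
Decision: fail to reject H₀

Answer: z = -0.0672, fail to reject H₀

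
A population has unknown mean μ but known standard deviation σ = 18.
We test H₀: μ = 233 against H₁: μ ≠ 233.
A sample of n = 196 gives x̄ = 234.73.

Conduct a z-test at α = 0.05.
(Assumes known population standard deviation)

Standard error: SE = σ/√n = 18/√196 = 1.2857
z-statistic: z = (x̄ - μ₀)/SE = (234.73 - 233)/1.2857 = 1.3456
Critical value: ±1.960
p-value = 0.1784
Decision: fail to reject H₀

Answer: z = 1.3456, fail to reject H₀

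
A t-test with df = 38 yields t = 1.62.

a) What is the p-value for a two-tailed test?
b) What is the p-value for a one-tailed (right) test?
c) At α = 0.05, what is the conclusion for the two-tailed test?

Using t-distribution with df = 38:
a) Two-tailed: p = 2×P(T > 1.62) = 0.1135
b) One-tailed: p = P(T > 1.62) = 0.0568
c) 0.1135 ≥ 0.05, fail to reject H₀

Answer: a) 0.1135, b) 0.0568, c) fail to reject H₀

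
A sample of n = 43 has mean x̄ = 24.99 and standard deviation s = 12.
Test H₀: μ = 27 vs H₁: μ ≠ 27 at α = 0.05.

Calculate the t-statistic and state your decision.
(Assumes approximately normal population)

df = n - 1 = 42
SE = s/√n = 12/√43 = 1.8300
t = (x̄ - μ₀)/SE = (24.99 - 27)/1.8300 = -1.0984
Critical value: t_{0.025,42} = ±2.018
p-value ≈ 0.2783
Decision: fail to reject H₀

Answer: t = -1.0984, fail to reject H₀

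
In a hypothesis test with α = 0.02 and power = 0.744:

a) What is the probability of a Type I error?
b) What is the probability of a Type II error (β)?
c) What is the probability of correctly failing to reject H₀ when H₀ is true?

Answer: a) 0.02, b) 0.256, c) 0.98

Derivation:
a) Type I error probability = α = 0.02
b) Power = P(reject H₀ | H₁ true) = 1 - β = 0.744, so Type II error probability = β = 1 - Power = 0.256
c) P(fail to reject H₀ | H₀ true) = 1 - α = 0.98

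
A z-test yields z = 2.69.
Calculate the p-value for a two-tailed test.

For z = 2.69:
p = 2×P(Z > |2.69|) = 2×(1 - Φ(2.69)) = 0.0071

Answer: p-value ≈ 0.0071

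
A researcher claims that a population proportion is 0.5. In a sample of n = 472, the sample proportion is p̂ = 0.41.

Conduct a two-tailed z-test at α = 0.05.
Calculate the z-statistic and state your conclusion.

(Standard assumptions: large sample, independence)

Answer: z = -3.9107, reject H₀

Derivation:
H₀: p = 0.5, H₁: p ≠ 0.5
Standard error: SE = √(p₀(1-p₀)/n) = √(0.5×0.5/472) = 0.023014
z-statistic: z = (p̂ - p₀)/SE = (0.41 - 0.5)/0.023014 = -3.9107
Critical value: z_0.025 = ±1.960
p-value = 0.0001
Decision: reject H₀ at α = 0.05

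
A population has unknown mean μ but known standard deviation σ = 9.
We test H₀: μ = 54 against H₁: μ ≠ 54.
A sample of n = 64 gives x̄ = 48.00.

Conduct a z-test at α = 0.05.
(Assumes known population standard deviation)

Standard error: SE = σ/√n = 9/√64 = 1.1250
z-statistic: z = (x̄ - μ₀)/SE = (48.00 - 54)/1.1250 = -5.3333
Critical value: ±1.960
p-value < 0.0001
Decision: reject H₀

Answer: z = -5.3333, reject H₀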